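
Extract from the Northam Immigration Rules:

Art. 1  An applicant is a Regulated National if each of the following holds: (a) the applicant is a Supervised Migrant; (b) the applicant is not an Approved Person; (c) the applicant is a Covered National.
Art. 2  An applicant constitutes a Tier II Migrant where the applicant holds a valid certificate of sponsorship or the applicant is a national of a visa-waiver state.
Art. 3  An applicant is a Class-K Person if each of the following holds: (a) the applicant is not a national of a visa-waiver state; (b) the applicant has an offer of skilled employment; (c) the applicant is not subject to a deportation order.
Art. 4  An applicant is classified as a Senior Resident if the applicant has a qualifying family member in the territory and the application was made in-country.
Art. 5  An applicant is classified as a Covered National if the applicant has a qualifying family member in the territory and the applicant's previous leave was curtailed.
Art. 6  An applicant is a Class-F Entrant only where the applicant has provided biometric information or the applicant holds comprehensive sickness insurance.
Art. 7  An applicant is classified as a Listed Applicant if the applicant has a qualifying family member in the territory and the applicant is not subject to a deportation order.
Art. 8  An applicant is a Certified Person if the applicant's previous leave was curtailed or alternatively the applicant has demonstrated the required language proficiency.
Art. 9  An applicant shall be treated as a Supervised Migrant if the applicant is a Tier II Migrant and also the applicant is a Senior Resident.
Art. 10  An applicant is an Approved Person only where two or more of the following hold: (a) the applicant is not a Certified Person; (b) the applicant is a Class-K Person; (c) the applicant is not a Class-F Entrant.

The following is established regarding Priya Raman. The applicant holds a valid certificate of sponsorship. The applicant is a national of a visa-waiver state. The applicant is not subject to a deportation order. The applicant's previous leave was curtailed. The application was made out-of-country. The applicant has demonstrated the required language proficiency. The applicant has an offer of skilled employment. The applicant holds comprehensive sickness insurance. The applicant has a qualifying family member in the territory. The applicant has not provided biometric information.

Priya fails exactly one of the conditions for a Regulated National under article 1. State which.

article 2 — Tier II Migrant: [the applicant holds a valid certificate of sponsorship? yes] OR [the applicant is a national of a visa-waiver state? yes] → satisfied.
article 4 — Senior Resident: [the applicant has a qualifying family member in the territory? yes] AND [the application was made in-country? no] → not satisfied.
article 9 — Supervised Migrant: [Tier II Migrant (article 2)? yes] AND [Senior Resident (article 4)? no] → not satisfied.
article 8 — Certified Person: [the applicant's previous leave was curtailed? yes] OR [the applicant has demonstrated the required language proficiency? yes] → satisfied.
article 3 — Class-K Person: [the applicant is not a national of a visa-waiver state? no] AND [the applicant has an offer of skilled employment? yes] AND [the applicant is not subject to a deportation order? yes] → not satisfied.
article 6 — Class-F Entrant: [the applicant has provided biometric information? no] OR [the applicant holds comprehensive sickness insurance? yes] → satisfied.
article 10 — Approved Person: not a Certified Person (article 8)? no; Class-K Person (article 3)? no; not a Class-F Entrant (article 6)? no — 0 of 3 hold (need ≥2) → not satisfied.
article 5 — Covered National: [the applicant has a qualifying family member in the territory? yes] AND [the applicant's previous leave was curtailed? yes] → satisfied.
article 1 — Regulated National: [Supervised Migrant (article 9)? no] AND [not an Approved Person (article 10)? yes] AND [Covered National (article 5)? yes] → not satisfied.

Supervised Migrant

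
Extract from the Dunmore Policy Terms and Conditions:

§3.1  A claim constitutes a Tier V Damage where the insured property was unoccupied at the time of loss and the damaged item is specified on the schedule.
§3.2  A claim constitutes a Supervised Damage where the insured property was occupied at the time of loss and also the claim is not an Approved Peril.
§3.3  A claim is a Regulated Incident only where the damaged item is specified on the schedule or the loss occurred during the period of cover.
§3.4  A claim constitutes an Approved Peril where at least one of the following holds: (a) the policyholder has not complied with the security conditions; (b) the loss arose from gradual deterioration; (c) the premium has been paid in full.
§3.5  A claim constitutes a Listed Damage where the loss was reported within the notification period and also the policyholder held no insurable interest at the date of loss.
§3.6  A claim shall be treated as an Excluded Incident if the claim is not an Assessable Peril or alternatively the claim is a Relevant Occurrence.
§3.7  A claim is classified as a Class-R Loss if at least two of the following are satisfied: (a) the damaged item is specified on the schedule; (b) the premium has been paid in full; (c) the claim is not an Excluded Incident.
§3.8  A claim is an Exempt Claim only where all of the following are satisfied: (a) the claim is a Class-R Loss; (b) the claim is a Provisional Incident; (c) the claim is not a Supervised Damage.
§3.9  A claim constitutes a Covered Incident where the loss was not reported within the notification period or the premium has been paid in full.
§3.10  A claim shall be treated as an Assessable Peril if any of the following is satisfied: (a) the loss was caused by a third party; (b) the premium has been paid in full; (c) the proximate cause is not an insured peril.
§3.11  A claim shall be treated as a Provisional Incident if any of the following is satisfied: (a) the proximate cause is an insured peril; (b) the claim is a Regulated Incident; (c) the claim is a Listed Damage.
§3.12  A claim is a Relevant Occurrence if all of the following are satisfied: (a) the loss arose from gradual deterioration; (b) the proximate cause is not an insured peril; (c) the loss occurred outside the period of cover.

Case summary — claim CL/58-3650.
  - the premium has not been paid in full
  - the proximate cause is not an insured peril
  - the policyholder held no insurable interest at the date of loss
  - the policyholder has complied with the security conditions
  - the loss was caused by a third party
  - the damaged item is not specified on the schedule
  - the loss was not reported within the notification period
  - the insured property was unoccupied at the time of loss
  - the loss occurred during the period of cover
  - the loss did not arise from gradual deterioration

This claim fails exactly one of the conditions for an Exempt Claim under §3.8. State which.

§3.10 — Assessable Peril: [the loss was caused by a third party? yes] OR [the premium has been paid in full? no] OR [the proximate cause is not an insured peril? yes] → satisfied.
§3.12 — Relevant Occurrence: [the loss arose from gradual deterioration? no] AND [the proximate cause is not an insured peril? yes] AND [the loss occurred outside the period of cover? no] → not satisfied.
§3.6 — Excluded Incident: [not an Assessable Peril (§3.10)? no] OR [Relevant Occurrence (§3.12)? no] → not satisfied.
§3.7 — Class-R Loss: the damaged item is specified on the schedule? no; the premium has been paid in full? no; not an Excluded Incident (§3.6)? yes — 1 of 3 hold (need ≥2) → not satisfied.
§3.3 — Regulated Incident: [the damaged item is specified on the schedule? no] OR [the loss occurred during the period of cover? yes] → satisfied.
§3.5 — Listed Damage: [the loss was reported within the notification period? no] AND [the policyholder held no insurable interest at the date of loss? yes] → not satisfied.
§3.11 — Provisional Incident: [the proximate cause is an insured peril? no] OR [Regulated Incident (§3.3)? yes] OR [Listed Damage (§3.5)? no] → satisfied.
§3.4 — Approved Peril: [the policyholder has not complied with the security conditions? no] OR [the loss arose from gradual deterioration? no] OR [the premium has been paid in full? no] → not satisfied.
§3.2 — Supervised Damage: [the insured property was occupied at the time of loss? no] AND [not an Approved Peril (§3.4)? yes] → not satisfied.
§3.8 — Exempt Claim: [Class-R Loss (§3.7)? no] AND [Provisional Incident (§3.11)? yes] AND [not a Supervised Damage (§3.2)? yes] → not satisfied.

Class-R Loss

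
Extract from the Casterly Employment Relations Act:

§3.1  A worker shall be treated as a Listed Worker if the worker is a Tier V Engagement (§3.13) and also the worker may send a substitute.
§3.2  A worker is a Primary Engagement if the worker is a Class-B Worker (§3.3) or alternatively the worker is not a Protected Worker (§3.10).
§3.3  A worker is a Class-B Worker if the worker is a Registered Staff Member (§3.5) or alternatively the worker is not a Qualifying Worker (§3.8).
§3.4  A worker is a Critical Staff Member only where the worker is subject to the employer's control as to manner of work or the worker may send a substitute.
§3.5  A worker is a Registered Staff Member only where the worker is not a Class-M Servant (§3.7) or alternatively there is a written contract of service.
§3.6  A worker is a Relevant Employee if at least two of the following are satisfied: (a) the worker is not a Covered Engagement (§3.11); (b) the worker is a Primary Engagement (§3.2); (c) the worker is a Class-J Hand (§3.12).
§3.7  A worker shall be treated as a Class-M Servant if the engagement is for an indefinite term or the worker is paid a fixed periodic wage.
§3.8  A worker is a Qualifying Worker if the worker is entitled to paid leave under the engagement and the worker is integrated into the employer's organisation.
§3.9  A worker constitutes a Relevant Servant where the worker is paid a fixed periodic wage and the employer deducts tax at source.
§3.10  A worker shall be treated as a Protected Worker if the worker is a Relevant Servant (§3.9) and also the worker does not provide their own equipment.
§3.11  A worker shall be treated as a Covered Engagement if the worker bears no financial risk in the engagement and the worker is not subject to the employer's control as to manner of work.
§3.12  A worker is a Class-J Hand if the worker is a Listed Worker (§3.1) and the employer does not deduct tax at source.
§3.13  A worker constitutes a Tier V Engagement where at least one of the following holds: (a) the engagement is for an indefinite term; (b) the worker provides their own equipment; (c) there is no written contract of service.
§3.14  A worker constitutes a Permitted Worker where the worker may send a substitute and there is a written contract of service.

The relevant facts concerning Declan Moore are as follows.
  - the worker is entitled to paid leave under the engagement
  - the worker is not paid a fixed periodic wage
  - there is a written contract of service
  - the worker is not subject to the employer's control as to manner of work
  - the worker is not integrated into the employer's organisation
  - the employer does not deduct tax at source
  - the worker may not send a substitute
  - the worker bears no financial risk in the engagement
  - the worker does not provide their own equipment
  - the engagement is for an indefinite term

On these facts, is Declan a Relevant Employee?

No

Under §3.11: the worker bears no financial risk in the engagement? yes; and the worker is not subject to the employer's control as to manner of work? yes. So the worker is a Covered Engagement.
Under §3.7: the engagement is for an indefinite term? yes; or the worker is paid a fixed periodic wage? no. So the worker is a Class-M Servant.
Under §3.5: not a Class-M Servant (§3.7)? no; or there is a written contract of service? yes. So the worker is a Registered Staff Member.
Under §3.8: the worker is entitled to paid leave under the engagement? yes; and the worker is integrated into the employer's organisation? no. So the worker is not a Qualifying Worker.
Under §3.3: Registered Staff Member (§3.5)? yes; or not a Qualifying Worker (§3.8)? yes. So the worker is a Class-B Worker.
Under §3.9: the worker is paid a fixed periodic wage? no; and the employer deducts tax at source? no. So the worker is not a Relevant Servant.
Under §3.10: Relevant Servant (§3.9)? no; and the worker does not provide their own equipment? yes. So the worker is not a Protected Worker.
Under §3.2: Class-B Worker (§3.3)? yes; or not a Protected Worker (§3.10)? yes. So the worker is a Primary Engagement.
Under §3.13: the engagement is for an indefinite term? yes; or the worker provides their own equipment? no; or there is no written contract of service? no. So the worker is a Tier V Engagement.
Under §3.1: Tier V Engagement (§3.13)? yes; and the worker may send a substitute? no. So the worker is not a Listed Worker.
Under §3.12: Listed Worker (§3.1)? no; and the employer does not deduct tax at source? yes. So the worker is not a Class-J Hand.
Under §3.6: not a Covered Engagement (§3.11)? no; Primary Engagement (§3.2)? yes; Class-J Hand (§3.12)? no — 1 of 3 hold (need ≥2) → not satisfied.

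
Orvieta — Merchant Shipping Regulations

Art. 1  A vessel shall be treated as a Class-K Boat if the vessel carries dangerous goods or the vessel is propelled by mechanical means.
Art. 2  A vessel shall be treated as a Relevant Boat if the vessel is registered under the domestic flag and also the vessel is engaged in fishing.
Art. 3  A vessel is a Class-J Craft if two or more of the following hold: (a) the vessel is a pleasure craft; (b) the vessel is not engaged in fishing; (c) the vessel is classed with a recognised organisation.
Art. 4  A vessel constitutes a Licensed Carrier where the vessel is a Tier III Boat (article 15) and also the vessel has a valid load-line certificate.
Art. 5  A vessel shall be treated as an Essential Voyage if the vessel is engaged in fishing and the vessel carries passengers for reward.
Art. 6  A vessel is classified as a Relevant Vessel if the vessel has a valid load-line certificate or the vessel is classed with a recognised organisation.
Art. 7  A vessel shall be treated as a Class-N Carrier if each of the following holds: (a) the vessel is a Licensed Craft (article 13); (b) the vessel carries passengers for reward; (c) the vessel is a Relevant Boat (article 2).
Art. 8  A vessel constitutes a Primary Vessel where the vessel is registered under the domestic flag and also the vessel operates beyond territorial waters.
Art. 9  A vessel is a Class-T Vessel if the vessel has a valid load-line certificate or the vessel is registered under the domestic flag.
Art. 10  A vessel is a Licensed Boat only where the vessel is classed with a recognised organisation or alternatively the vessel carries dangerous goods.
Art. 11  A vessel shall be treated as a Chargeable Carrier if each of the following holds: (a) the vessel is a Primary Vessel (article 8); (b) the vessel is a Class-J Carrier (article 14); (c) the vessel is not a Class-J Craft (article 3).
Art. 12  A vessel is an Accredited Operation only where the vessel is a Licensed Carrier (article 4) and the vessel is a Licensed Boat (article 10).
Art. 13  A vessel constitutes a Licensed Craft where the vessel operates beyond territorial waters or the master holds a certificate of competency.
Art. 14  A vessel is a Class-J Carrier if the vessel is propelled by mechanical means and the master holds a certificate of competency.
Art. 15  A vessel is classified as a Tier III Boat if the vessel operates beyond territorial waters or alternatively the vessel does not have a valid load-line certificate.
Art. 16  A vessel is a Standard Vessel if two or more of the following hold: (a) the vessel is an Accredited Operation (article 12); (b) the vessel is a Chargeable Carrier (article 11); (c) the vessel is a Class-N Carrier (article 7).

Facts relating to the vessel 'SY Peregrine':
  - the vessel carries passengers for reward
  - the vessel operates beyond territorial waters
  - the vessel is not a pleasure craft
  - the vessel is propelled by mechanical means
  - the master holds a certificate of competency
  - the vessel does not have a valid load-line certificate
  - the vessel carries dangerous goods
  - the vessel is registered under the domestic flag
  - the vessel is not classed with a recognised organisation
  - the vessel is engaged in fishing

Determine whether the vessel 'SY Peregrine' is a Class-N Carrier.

Yes

Under article 13: the vessel operates beyond territorial waters? yes; or the master holds a certificate of competency? yes. So the vessel is a Licensed Craft.
Under article 2: the vessel is registered under the domestic flag? yes; and the vessel is engaged in fishing? yes. So the vessel is a Relevant Boat.
Under article 7: Licensed Craft (article 13)? yes; and the vessel carries passengers for reward? yes; and Relevant Boat (article 2)? yes. So the vessel is a Class-N Carrier.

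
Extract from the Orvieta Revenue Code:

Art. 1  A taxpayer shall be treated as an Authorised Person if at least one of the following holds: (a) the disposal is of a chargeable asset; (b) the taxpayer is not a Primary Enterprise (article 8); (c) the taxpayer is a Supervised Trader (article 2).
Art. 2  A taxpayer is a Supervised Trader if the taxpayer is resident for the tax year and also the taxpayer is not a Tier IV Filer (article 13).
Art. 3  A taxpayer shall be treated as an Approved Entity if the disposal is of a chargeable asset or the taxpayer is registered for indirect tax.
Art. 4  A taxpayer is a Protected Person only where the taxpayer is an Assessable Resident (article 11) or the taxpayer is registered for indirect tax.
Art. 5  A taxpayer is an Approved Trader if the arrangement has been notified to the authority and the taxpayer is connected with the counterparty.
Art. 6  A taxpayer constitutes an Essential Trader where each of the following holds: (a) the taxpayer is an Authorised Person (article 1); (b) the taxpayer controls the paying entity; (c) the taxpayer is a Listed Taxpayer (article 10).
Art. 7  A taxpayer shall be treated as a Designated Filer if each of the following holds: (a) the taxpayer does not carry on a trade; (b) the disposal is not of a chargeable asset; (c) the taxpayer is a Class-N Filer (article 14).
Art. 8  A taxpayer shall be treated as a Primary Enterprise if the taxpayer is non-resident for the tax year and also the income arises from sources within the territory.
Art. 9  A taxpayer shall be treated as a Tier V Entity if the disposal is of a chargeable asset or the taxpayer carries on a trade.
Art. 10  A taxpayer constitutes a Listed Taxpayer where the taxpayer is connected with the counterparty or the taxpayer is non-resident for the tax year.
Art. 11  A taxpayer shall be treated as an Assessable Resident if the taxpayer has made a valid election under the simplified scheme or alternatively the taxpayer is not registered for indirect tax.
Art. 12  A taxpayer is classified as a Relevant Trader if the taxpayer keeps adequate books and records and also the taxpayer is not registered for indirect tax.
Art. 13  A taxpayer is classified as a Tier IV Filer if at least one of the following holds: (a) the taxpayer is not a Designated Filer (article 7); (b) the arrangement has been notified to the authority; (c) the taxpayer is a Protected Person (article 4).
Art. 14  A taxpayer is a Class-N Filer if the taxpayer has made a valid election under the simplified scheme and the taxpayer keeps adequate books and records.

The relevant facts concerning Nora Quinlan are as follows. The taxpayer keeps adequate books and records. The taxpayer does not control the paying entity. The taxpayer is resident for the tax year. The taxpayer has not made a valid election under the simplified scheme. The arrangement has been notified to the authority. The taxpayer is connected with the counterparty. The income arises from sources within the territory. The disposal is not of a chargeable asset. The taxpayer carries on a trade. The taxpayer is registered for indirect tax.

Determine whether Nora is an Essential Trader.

article 8 — Primary Enterprise: [the taxpayer is non-resident for the tax year? no] AND [the income arises from sources within the territory? yes] → not satisfied.
article 14 — Class-N Filer: [the taxpayer has made a valid election under the simplified scheme? no] AND [the taxpayer keeps adequate books and records? yes] → not satisfied.
article 7 — Designated Filer: [the taxpayer does not carry on a trade? no] AND [the disposal is not of a chargeable asset? yes] AND [Class-N Filer (article 14)? no] → not satisfied.
article 11 — Assessable Resident: [the taxpayer has made a valid election under the simplified scheme? no] OR [the taxpayer is not registered for indirect tax? no] → not satisfied.
article 4 — Protected Person: [Assessable Resident (article 11)? no] OR [the taxpayer is registered for indirect tax? yes] → satisfied.
article 13 — Tier IV Filer: [not a Designated Filer (article 7)? yes] OR [the arrangement has been notified to the authority? yes] OR [Protected Person (article 4)? yes] → satisfied.
article 2 — Supervised Trader: [the taxpayer is resident for the tax year? yes] AND [not a Tier IV Filer (article 13)? no] → not satisfied.
article 1 — Authorised Person: [the disposal is of a chargeable asset? no] OR [not a Primary Enterprise (article 8)? yes] OR [Supervised Trader (article 2)? no] → satisfied.
article 10 — Listed Taxpayer: [the taxpayer is connected with the counterparty? yes] OR [the taxpayer is non-resident for the tax year? no] → satisfied.
article 6 — Essential Trader: [Authorised Person (article 1)? yes] AND [the taxpayer controls the paying entity? no] AND [Listed Taxpayer (article 10)? yes] → not satisfied.

No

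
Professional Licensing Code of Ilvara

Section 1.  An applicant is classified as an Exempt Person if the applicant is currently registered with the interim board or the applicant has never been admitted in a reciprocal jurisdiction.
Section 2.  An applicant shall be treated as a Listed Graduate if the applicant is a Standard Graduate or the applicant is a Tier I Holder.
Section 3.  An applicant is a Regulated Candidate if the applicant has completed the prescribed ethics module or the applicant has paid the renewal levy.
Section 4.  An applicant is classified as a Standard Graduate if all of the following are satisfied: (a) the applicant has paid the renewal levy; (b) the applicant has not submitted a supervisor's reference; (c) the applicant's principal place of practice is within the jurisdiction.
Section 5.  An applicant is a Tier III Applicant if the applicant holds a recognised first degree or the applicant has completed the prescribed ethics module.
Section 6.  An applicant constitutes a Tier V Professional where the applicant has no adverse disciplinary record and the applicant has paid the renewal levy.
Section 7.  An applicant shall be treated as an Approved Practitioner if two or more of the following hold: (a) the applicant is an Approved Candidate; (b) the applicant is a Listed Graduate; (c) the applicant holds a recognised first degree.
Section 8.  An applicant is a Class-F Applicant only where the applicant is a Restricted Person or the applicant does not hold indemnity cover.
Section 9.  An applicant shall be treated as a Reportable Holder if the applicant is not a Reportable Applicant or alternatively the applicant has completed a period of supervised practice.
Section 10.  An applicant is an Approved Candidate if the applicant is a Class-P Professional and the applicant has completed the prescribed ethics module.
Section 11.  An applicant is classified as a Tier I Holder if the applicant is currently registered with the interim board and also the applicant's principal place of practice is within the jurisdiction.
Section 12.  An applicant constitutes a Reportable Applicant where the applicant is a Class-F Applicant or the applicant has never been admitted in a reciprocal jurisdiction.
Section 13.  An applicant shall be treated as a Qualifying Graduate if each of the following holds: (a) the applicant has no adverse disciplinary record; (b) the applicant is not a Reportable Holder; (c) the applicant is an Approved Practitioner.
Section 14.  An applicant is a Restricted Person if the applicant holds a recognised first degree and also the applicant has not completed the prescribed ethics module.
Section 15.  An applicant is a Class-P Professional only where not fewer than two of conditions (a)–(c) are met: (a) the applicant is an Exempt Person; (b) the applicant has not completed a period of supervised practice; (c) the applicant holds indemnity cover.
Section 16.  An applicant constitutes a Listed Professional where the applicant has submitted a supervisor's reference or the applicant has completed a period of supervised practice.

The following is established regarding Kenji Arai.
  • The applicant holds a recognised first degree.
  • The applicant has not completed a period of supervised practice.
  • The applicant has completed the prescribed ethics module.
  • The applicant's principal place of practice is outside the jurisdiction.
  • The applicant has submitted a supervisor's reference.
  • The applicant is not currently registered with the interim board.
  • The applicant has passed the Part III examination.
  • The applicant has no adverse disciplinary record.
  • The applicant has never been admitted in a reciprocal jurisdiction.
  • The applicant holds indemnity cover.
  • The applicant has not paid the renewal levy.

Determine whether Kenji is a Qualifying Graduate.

Yes

section 14 — Restricted Person: [the applicant holds a recognised first degree? yes] AND [the applicant has not completed the prescribed ethics module? no] → not satisfied.
section 8 — Class-F Applicant: [Restricted Person (section 14)? no] OR [the applicant does not hold indemnity cover? no] → not satisfied.
section 12 — Reportable Applicant: [Class-F Applicant (section 8)? no] OR [the applicant has never been admitted in a reciprocal jurisdiction? yes] → satisfied.
section 9 — Reportable Holder: [not a Reportable Applicant (section 12)? no] OR [the applicant has completed a period of supervised practice? no] → not satisfied.
section 1 — Exempt Person: [the applicant is currently registered with the interim board? no] OR [the applicant has never been admitted in a reciprocal jurisdiction? yes] → satisfied.
section 15 — Class-P Professional: Exempt Person (section 1)? yes; the applicant has not completed a period of supervised practice? yes; the applicant holds indemnity cover? yes — 3 of 3 hold (need ≥2) → satisfied.
section 10 — Approved Candidate: [Class-P Professional (section 15)? yes] AND [the applicant has completed the prescribed ethics module? yes] → satisfied.
section 4 — Standard Graduate: [the applicant has paid the renewal levy? no] AND [the applicant has not submitted a supervisor's reference? no] AND [the applicant's principal place of practice is within the jurisdiction? no] → not satisfied.
section 11 — Tier I Holder: [the applicant is currently registered with the interim board? no] AND [the applicant's principal place of practice is within the jurisdiction? no] → not satisfied.
section 2 — Listed Graduate: [Standard Graduate (section 4)? no] OR [Tier I Holder (section 11)? no] → not satisfied.
section 7 — Approved Practitioner: Approved Candidate (section 10)? yes; Listed Graduate (section 2)? no; the applicant holds a recognised first degree? yes — 2 of 3 hold (need ≥2) → satisfied.
section 13 — Qualifying Graduate: [the applicant has no adverse disciplinary record? yes] AND [not a Reportable Holder (section 9)? yes] AND [Approved Practitioner (section 7)? yes] → satisfied.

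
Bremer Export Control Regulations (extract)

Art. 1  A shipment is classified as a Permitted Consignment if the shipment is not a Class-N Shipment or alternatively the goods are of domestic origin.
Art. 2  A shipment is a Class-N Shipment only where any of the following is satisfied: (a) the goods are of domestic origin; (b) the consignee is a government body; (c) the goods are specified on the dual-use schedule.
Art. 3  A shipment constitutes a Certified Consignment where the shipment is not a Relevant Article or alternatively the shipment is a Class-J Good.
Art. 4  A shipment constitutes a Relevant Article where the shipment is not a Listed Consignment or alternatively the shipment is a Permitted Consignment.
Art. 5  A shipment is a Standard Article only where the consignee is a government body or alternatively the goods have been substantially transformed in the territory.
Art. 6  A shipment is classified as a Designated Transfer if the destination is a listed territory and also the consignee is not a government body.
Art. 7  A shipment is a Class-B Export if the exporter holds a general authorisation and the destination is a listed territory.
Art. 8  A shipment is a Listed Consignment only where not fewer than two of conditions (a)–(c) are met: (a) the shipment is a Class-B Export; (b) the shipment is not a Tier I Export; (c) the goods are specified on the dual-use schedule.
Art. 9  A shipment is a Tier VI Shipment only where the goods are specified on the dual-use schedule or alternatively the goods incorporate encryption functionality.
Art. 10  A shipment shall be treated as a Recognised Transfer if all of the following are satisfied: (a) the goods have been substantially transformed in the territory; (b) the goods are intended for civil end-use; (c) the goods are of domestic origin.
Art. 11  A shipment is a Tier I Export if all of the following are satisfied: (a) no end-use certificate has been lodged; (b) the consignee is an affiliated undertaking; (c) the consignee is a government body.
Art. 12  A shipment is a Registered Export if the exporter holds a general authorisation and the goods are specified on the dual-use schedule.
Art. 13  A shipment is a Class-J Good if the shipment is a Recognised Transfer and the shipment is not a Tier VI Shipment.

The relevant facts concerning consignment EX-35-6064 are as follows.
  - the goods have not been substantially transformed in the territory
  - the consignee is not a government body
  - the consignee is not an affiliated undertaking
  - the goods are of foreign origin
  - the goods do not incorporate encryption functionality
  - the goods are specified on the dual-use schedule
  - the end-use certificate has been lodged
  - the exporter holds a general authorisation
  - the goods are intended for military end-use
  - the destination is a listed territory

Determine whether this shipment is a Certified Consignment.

Yes

article 7 — Class-B Export: [the exporter holds a general authorisation? yes] AND [the destination is a listed territory? yes] → satisfied.
article 11 — Tier I Export: [no end-use certificate has been lodged? no] AND [the consignee is an affiliated undertaking? no] AND [the consignee is a government body? no] → not satisfied.
article 8 — Listed Consignment: Class-B Export (article 7)? yes; not a Tier I Export (article 11)? yes; the goods are specified on the dual-use schedule? yes — 3 of 3 hold (need ≥2) → satisfied.
article 2 — Class-N Shipment: [the goods are of domestic origin? no] OR [the consignee is a government body? no] OR [the goods are specified on the dual-use schedule? yes] → satisfied.
article 1 — Permitted Consignment: [not a Class-N Shipment (article 2)? no] OR [the goods are of domestic origin? no] → not satisfied.
article 4 — Relevant Article: [not a Listed Consignment (article 8)? no] OR [Permitted Consignment (article 1)? no] → not satisfied.
article 10 — Recognised Transfer: [the goods have been substantially transformed in the territory? no] AND [the goods are intended for civil end-use? no] AND [the goods are of domestic origin? no] → not satisfied.
article 9 — Tier VI Shipment: [the goods are specified on the dual-use schedule? yes] OR [the goods incorporate encryption functionality? no] → satisfied.
article 13 — Class-J Good: [Recognised Transfer (article 10)? no] AND [not a Tier VI Shipment (article 9)? no] → not satisfied.
article 3 — Certified Consignment: [not a Relevant Article (article 4)? yes] OR [Class-J Good (article 13)? no] → satisfied.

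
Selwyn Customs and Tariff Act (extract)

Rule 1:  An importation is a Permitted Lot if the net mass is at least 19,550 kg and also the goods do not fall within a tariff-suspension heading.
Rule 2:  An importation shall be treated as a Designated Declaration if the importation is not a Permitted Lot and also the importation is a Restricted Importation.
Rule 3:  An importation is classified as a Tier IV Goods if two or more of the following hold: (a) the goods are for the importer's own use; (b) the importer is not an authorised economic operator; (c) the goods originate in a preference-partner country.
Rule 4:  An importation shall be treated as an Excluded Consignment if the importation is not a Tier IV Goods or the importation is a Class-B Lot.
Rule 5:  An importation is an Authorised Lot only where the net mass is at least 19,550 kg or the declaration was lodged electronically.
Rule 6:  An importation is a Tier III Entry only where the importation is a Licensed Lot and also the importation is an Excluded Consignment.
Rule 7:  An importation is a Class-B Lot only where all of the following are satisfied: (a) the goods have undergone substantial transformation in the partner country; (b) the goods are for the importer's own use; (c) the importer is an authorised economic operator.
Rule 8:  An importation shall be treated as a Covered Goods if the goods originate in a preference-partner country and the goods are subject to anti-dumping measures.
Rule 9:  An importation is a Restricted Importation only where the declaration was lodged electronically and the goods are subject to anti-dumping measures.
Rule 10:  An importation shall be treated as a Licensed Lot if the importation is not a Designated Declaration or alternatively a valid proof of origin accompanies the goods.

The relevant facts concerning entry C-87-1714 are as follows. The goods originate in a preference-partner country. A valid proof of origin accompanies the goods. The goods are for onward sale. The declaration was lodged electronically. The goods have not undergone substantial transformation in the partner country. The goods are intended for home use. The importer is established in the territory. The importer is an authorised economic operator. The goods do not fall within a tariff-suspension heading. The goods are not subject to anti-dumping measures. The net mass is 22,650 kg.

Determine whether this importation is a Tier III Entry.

Yes

Under rule 1: net mass: 22,650 kg ≥ 19,550 kg? yes; and the goods do not fall within a tariff-suspension heading? yes. So the importation is a Permitted Lot.
Under rule 9: the declaration was lodged electronically? yes; and the goods are subject to anti-dumping measures? no. So the importation is not a Restricted Importation.
Under rule 2: not a Permitted Lot (rule 1)? no; and Restricted Importation (rule 9)? no. So the importation is not a Designated Declaration.
Under rule 10: not a Designated Declaration (rule 2)? yes; or a valid proof of origin accompanies the goods? yes. So the importation is a Licensed Lot.
Under rule 3: the goods are for the importer's own use? no; the importer is not an authorised economic operator? no; the goods originate in a preference-partner country? yes — 1 of 3 hold (need ≥2) → not satisfied.
Under rule 7: the goods have undergone substantial transformation in the partner country? no; and the goods are for the importer's own use? no; and the importer is an authorised economic operator? yes. So the importation is not a Class-B Lot.
Under rule 4: not a Tier IV Goods (rule 3)? yes; or Class-B Lot (rule 7)? no. So the importation is an Excluded Consignment.
Under rule 6: Licensed Lot (rule 10)? yes; and Excluded Consignment (rule 4)? yes. So the importation is a Tier III Entry.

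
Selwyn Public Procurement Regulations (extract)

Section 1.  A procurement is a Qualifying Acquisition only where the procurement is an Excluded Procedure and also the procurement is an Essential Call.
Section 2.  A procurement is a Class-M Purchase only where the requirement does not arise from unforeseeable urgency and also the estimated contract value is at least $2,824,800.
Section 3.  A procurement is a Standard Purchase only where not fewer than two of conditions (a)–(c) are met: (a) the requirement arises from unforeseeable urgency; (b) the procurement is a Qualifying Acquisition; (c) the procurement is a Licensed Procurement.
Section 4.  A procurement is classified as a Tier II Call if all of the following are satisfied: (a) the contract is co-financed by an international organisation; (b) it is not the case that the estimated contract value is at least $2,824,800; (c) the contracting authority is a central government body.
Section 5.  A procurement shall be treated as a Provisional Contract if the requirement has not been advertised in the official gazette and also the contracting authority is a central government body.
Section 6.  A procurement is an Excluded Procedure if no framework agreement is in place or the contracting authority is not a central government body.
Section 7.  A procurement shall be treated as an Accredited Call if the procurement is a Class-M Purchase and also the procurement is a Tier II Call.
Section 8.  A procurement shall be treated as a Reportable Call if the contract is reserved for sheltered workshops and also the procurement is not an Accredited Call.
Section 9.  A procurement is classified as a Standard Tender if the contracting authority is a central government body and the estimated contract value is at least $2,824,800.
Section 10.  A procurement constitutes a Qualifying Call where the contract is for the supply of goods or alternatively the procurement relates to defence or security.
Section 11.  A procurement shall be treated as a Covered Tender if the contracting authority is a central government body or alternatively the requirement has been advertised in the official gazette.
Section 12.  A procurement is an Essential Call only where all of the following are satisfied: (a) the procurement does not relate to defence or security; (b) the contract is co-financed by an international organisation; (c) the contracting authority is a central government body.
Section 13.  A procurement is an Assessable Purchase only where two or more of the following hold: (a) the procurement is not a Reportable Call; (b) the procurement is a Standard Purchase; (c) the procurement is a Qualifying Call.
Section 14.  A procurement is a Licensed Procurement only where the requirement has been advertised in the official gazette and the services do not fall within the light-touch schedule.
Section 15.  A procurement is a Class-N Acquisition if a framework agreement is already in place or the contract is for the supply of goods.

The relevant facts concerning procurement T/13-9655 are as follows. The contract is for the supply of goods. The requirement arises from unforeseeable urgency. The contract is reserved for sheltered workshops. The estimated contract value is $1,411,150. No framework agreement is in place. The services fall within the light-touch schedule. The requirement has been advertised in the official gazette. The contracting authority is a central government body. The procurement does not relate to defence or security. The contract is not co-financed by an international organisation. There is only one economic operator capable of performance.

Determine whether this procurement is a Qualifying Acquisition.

Under section 6: no framework agreement is in place? yes; or the contracting authority is not a central government body? no. So the procurement is an Excluded Procedure.
Under section 12: the procurement does not relate to defence or security? yes; and the contract is co-financed by an international organisation? no; and the contracting authority is a central government body? yes. So the procurement is not an Essential Call.
Under section 1: Excluded Procedure (section 6)? yes; and Essential Call (section 12)? no. So the procurement is not a Qualifying Acquisition.

No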